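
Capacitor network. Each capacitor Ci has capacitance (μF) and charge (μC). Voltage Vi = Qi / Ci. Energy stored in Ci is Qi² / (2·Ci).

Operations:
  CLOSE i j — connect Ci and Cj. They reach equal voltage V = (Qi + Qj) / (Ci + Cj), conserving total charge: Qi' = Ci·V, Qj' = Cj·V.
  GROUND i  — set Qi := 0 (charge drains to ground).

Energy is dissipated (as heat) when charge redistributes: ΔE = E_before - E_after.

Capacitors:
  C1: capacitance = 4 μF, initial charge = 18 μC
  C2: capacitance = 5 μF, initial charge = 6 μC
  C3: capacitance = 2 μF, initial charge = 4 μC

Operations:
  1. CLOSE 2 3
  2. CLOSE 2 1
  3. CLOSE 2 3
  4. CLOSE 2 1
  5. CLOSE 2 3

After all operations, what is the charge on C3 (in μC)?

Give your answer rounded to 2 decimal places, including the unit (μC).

Answer: 5.05 μC

Derivation:
Initial: C1(4μF, Q=18μC, V=4.50V), C2(5μF, Q=6μC, V=1.20V), C3(2μF, Q=4μC, V=2.00V)
Op 1: CLOSE 2-3: Q_total=10.00, C_total=7.00, V=1.43; Q2=7.14, Q3=2.86; dissipated=0.457
Op 2: CLOSE 2-1: Q_total=25.14, C_total=9.00, V=2.79; Q2=13.97, Q1=11.17; dissipated=10.482
Op 3: CLOSE 2-3: Q_total=16.83, C_total=7.00, V=2.40; Q2=12.02, Q3=4.81; dissipated=1.331
Op 4: CLOSE 2-1: Q_total=23.19, C_total=9.00, V=2.58; Q2=12.88, Q1=10.31; dissipated=0.169
Op 5: CLOSE 2-3: Q_total=17.69, C_total=7.00, V=2.53; Q2=12.64, Q3=5.05; dissipated=0.021
Final charges: Q1=10.31, Q2=12.64, Q3=5.05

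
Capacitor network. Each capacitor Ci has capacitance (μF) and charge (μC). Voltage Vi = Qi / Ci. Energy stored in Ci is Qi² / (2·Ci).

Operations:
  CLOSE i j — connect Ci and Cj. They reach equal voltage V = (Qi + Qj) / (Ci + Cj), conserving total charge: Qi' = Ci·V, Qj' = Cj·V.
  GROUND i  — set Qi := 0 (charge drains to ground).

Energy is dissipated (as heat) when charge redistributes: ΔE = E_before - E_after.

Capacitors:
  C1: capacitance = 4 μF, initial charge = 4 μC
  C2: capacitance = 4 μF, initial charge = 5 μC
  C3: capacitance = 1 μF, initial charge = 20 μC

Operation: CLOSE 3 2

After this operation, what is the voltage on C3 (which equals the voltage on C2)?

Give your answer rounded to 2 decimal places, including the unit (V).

Initial: C1(4μF, Q=4μC, V=1.00V), C2(4μF, Q=5μC, V=1.25V), C3(1μF, Q=20μC, V=20.00V)
Op 1: CLOSE 3-2: Q_total=25.00, C_total=5.00, V=5.00; Q3=5.00, Q2=20.00; dissipated=140.625

Answer: 5.00 V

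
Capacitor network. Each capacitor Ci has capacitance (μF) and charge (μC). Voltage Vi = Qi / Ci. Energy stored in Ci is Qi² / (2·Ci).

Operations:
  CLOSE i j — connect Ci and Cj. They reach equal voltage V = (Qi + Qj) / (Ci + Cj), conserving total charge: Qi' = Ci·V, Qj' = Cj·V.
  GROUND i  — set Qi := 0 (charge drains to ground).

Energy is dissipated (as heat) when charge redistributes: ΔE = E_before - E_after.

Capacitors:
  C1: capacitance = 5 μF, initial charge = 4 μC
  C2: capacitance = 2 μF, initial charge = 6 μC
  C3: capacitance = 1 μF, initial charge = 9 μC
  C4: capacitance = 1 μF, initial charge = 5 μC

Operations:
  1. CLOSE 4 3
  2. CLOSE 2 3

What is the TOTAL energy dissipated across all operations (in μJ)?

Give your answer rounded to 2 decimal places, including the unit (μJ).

Answer: 9.33 μJ

Derivation:
Initial: C1(5μF, Q=4μC, V=0.80V), C2(2μF, Q=6μC, V=3.00V), C3(1μF, Q=9μC, V=9.00V), C4(1μF, Q=5μC, V=5.00V)
Op 1: CLOSE 4-3: Q_total=14.00, C_total=2.00, V=7.00; Q4=7.00, Q3=7.00; dissipated=4.000
Op 2: CLOSE 2-3: Q_total=13.00, C_total=3.00, V=4.33; Q2=8.67, Q3=4.33; dissipated=5.333
Total dissipated: 9.333 μJ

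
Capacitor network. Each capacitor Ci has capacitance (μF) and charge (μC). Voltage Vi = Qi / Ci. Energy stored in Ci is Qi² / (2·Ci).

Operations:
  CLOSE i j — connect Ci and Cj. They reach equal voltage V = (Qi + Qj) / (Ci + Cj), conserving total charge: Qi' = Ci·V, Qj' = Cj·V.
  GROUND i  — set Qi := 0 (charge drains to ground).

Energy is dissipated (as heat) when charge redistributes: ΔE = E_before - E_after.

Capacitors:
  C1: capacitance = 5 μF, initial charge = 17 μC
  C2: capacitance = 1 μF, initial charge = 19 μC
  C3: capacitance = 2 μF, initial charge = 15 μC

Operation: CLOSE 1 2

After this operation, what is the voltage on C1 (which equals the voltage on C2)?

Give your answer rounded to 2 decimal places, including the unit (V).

Answer: 6.00 V

Derivation:
Initial: C1(5μF, Q=17μC, V=3.40V), C2(1μF, Q=19μC, V=19.00V), C3(2μF, Q=15μC, V=7.50V)
Op 1: CLOSE 1-2: Q_total=36.00, C_total=6.00, V=6.00; Q1=30.00, Q2=6.00; dissipated=101.400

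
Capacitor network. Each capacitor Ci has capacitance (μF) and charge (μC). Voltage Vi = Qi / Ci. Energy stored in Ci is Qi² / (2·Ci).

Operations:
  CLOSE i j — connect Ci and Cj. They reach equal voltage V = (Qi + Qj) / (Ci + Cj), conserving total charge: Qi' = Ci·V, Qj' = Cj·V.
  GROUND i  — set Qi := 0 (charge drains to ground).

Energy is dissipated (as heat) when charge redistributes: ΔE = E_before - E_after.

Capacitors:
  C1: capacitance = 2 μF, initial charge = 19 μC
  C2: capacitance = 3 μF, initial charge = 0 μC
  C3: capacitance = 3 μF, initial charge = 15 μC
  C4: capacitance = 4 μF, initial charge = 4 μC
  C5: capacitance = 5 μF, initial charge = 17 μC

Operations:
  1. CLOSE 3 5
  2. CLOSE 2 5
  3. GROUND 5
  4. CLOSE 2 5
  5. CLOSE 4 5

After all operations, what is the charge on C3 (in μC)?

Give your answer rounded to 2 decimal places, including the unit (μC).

Initial: C1(2μF, Q=19μC, V=9.50V), C2(3μF, Q=0μC, V=0.00V), C3(3μF, Q=15μC, V=5.00V), C4(4μF, Q=4μC, V=1.00V), C5(5μF, Q=17μC, V=3.40V)
Op 1: CLOSE 3-5: Q_total=32.00, C_total=8.00, V=4.00; Q3=12.00, Q5=20.00; dissipated=2.400
Op 2: CLOSE 2-5: Q_total=20.00, C_total=8.00, V=2.50; Q2=7.50, Q5=12.50; dissipated=15.000
Op 3: GROUND 5: Q5=0; energy lost=15.625
Op 4: CLOSE 2-5: Q_total=7.50, C_total=8.00, V=0.94; Q2=2.81, Q5=4.69; dissipated=5.859
Op 5: CLOSE 4-5: Q_total=8.69, C_total=9.00, V=0.97; Q4=3.86, Q5=4.83; dissipated=0.004
Final charges: Q1=19.00, Q2=2.81, Q3=12.00, Q4=3.86, Q5=4.83

Answer: 12.00 μC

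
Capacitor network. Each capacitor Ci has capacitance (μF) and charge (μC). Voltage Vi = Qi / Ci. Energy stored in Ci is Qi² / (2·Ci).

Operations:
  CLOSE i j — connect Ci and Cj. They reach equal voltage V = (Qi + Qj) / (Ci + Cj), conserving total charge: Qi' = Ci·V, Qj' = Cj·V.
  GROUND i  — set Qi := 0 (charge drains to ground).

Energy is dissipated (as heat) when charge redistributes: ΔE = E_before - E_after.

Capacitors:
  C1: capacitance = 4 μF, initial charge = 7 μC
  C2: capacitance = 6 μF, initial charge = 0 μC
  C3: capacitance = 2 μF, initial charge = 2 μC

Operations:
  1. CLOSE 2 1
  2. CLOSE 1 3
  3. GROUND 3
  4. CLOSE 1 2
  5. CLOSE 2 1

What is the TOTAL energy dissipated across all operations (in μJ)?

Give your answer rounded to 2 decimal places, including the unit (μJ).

Answer: 4.39 μJ

Derivation:
Initial: C1(4μF, Q=7μC, V=1.75V), C2(6μF, Q=0μC, V=0.00V), C3(2μF, Q=2μC, V=1.00V)
Op 1: CLOSE 2-1: Q_total=7.00, C_total=10.00, V=0.70; Q2=4.20, Q1=2.80; dissipated=3.675
Op 2: CLOSE 1-3: Q_total=4.80, C_total=6.00, V=0.80; Q1=3.20, Q3=1.60; dissipated=0.060
Op 3: GROUND 3: Q3=0; energy lost=0.640
Op 4: CLOSE 1-2: Q_total=7.40, C_total=10.00, V=0.74; Q1=2.96, Q2=4.44; dissipated=0.012
Op 5: CLOSE 2-1: Q_total=7.40, C_total=10.00, V=0.74; Q2=4.44, Q1=2.96; dissipated=0.000
Total dissipated: 4.387 μJ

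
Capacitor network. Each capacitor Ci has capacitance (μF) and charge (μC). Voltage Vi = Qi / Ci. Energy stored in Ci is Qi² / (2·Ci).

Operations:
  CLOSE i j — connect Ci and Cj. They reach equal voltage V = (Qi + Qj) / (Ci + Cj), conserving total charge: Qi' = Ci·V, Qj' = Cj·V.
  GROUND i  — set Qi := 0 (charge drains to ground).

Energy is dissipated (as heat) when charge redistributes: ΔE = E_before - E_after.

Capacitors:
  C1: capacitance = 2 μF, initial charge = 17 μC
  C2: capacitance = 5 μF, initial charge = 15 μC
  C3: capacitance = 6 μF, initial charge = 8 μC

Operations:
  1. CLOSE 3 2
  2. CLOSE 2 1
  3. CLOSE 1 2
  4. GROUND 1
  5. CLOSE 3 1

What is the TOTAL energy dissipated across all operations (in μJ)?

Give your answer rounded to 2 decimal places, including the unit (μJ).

Initial: C1(2μF, Q=17μC, V=8.50V), C2(5μF, Q=15μC, V=3.00V), C3(6μF, Q=8μC, V=1.33V)
Op 1: CLOSE 3-2: Q_total=23.00, C_total=11.00, V=2.09; Q3=12.55, Q2=10.45; dissipated=3.788
Op 2: CLOSE 2-1: Q_total=27.45, C_total=7.00, V=3.92; Q2=19.61, Q1=7.84; dissipated=29.340
Op 3: CLOSE 1-2: Q_total=27.45, C_total=7.00, V=3.92; Q1=7.84, Q2=19.61; dissipated=0.000
Op 4: GROUND 1: Q1=0; energy lost=15.383
Op 5: CLOSE 3-1: Q_total=12.55, C_total=8.00, V=1.57; Q3=9.41, Q1=3.14; dissipated=3.279
Total dissipated: 51.790 μJ

Answer: 51.79 μJ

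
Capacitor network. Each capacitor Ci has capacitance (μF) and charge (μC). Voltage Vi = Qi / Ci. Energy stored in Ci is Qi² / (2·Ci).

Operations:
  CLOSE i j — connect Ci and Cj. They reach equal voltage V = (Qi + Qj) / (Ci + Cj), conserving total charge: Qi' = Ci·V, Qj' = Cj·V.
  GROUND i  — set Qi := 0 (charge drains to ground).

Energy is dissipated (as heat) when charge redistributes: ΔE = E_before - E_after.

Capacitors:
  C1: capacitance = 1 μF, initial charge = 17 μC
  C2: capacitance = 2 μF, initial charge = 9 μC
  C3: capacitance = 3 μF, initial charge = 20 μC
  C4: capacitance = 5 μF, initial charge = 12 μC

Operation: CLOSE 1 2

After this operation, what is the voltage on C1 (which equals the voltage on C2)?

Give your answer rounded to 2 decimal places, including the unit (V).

Initial: C1(1μF, Q=17μC, V=17.00V), C2(2μF, Q=9μC, V=4.50V), C3(3μF, Q=20μC, V=6.67V), C4(5μF, Q=12μC, V=2.40V)
Op 1: CLOSE 1-2: Q_total=26.00, C_total=3.00, V=8.67; Q1=8.67, Q2=17.33; dissipated=52.083

Answer: 8.67 V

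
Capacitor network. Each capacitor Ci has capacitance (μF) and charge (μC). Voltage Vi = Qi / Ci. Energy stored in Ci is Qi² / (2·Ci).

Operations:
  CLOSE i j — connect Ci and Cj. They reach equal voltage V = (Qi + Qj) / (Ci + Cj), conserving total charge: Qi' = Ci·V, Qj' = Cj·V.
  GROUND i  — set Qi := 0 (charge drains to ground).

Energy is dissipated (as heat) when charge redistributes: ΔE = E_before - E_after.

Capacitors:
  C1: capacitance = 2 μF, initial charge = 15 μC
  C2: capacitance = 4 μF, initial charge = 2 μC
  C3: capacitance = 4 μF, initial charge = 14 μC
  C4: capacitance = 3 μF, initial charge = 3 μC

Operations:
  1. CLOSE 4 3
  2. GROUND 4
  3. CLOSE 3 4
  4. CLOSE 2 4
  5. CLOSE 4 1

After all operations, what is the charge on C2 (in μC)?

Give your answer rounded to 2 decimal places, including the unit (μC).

Answer: 3.52 μC

Derivation:
Initial: C1(2μF, Q=15μC, V=7.50V), C2(4μF, Q=2μC, V=0.50V), C3(4μF, Q=14μC, V=3.50V), C4(3μF, Q=3μC, V=1.00V)
Op 1: CLOSE 4-3: Q_total=17.00, C_total=7.00, V=2.43; Q4=7.29, Q3=9.71; dissipated=5.357
Op 2: GROUND 4: Q4=0; energy lost=8.847
Op 3: CLOSE 3-4: Q_total=9.71, C_total=7.00, V=1.39; Q3=5.55, Q4=4.16; dissipated=5.055
Op 4: CLOSE 2-4: Q_total=6.16, C_total=7.00, V=0.88; Q2=3.52, Q4=2.64; dissipated=0.676
Op 5: CLOSE 4-1: Q_total=17.64, C_total=5.00, V=3.53; Q4=10.58, Q1=7.06; dissipated=26.291
Final charges: Q1=7.06, Q2=3.52, Q3=5.55, Q4=10.58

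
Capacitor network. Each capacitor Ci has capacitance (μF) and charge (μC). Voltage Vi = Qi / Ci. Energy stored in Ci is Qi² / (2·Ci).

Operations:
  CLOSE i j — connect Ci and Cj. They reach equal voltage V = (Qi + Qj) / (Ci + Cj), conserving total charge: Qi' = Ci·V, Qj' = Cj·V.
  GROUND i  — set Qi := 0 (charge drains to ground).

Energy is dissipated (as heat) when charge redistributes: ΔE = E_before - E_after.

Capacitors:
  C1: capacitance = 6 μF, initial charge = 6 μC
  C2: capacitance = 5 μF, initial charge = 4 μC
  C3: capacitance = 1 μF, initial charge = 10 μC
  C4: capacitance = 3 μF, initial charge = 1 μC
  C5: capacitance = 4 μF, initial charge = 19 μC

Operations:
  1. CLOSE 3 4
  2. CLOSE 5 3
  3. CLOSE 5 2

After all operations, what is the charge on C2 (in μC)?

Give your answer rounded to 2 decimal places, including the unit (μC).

Answer: 11.89 μC

Derivation:
Initial: C1(6μF, Q=6μC, V=1.00V), C2(5μF, Q=4μC, V=0.80V), C3(1μF, Q=10μC, V=10.00V), C4(3μF, Q=1μC, V=0.33V), C5(4μF, Q=19μC, V=4.75V)
Op 1: CLOSE 3-4: Q_total=11.00, C_total=4.00, V=2.75; Q3=2.75, Q4=8.25; dissipated=35.042
Op 2: CLOSE 5-3: Q_total=21.75, C_total=5.00, V=4.35; Q5=17.40, Q3=4.35; dissipated=1.600
Op 3: CLOSE 5-2: Q_total=21.40, C_total=9.00, V=2.38; Q5=9.51, Q2=11.89; dissipated=14.003
Final charges: Q1=6.00, Q2=11.89, Q3=4.35, Q4=8.25, Q5=9.51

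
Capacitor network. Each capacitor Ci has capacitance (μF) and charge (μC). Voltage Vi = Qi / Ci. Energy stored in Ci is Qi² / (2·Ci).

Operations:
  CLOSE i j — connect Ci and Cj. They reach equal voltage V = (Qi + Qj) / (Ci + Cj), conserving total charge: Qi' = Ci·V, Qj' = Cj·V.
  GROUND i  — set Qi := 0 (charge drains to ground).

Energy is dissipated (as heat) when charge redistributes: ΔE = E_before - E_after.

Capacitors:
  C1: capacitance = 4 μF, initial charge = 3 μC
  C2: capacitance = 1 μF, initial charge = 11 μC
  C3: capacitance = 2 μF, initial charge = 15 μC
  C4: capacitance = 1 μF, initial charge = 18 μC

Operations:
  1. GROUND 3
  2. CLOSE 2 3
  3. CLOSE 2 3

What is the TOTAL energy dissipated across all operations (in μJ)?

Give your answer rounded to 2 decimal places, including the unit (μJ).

Initial: C1(4μF, Q=3μC, V=0.75V), C2(1μF, Q=11μC, V=11.00V), C3(2μF, Q=15μC, V=7.50V), C4(1μF, Q=18μC, V=18.00V)
Op 1: GROUND 3: Q3=0; energy lost=56.250
Op 2: CLOSE 2-3: Q_total=11.00, C_total=3.00, V=3.67; Q2=3.67, Q3=7.33; dissipated=40.333
Op 3: CLOSE 2-3: Q_total=11.00, C_total=3.00, V=3.67; Q2=3.67, Q3=7.33; dissipated=0.000
Total dissipated: 96.583 μJ

Answer: 96.58 μJ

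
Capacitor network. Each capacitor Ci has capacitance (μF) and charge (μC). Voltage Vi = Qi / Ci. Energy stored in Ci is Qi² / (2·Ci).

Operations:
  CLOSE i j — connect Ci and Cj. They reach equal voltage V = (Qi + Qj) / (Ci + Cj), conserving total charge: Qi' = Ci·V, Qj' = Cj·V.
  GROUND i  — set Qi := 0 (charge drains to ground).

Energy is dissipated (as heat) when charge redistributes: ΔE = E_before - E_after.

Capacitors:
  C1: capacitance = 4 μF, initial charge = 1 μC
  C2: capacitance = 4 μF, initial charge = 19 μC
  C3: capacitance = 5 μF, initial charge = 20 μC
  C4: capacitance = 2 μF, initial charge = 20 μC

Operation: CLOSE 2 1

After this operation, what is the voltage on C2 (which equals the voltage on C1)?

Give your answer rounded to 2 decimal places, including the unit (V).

Answer: 2.50 V

Derivation:
Initial: C1(4μF, Q=1μC, V=0.25V), C2(4μF, Q=19μC, V=4.75V), C3(5μF, Q=20μC, V=4.00V), C4(2μF, Q=20μC, V=10.00V)
Op 1: CLOSE 2-1: Q_total=20.00, C_total=8.00, V=2.50; Q2=10.00, Q1=10.00; dissipated=20.250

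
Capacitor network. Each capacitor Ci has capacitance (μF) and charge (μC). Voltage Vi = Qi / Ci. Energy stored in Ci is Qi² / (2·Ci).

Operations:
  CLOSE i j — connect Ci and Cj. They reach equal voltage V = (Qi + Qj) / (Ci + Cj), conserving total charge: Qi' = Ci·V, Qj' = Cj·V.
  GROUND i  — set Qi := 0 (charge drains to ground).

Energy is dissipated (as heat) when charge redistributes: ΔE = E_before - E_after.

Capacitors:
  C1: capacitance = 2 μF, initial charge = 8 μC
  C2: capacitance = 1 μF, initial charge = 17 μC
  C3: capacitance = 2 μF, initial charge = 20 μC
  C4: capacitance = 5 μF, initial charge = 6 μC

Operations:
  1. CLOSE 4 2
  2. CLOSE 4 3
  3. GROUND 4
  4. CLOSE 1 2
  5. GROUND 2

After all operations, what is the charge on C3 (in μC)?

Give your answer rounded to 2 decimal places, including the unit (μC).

Answer: 11.19 μC

Derivation:
Initial: C1(2μF, Q=8μC, V=4.00V), C2(1μF, Q=17μC, V=17.00V), C3(2μF, Q=20μC, V=10.00V), C4(5μF, Q=6μC, V=1.20V)
Op 1: CLOSE 4-2: Q_total=23.00, C_total=6.00, V=3.83; Q4=19.17, Q2=3.83; dissipated=104.017
Op 2: CLOSE 4-3: Q_total=39.17, C_total=7.00, V=5.60; Q4=27.98, Q3=11.19; dissipated=27.163
Op 3: GROUND 4: Q4=0; energy lost=78.267
Op 4: CLOSE 1-2: Q_total=11.83, C_total=3.00, V=3.94; Q1=7.89, Q2=3.94; dissipated=0.009
Op 5: GROUND 2: Q2=0; energy lost=7.779
Final charges: Q1=7.89, Q2=0.00, Q3=11.19, Q4=0.00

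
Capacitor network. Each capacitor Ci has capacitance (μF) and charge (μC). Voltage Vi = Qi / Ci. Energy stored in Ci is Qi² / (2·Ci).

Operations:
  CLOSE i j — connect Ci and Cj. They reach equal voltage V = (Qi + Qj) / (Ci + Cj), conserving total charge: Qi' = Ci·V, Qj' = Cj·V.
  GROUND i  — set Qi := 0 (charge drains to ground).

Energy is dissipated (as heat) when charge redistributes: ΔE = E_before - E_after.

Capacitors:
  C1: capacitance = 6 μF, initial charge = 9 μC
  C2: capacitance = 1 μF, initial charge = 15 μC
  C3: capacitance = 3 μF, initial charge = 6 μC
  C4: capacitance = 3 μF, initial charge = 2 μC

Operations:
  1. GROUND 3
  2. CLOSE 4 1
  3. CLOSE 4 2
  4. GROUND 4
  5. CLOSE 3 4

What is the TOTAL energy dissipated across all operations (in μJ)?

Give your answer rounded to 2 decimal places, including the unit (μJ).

Initial: C1(6μF, Q=9μC, V=1.50V), C2(1μF, Q=15μC, V=15.00V), C3(3μF, Q=6μC, V=2.00V), C4(3μF, Q=2μC, V=0.67V)
Op 1: GROUND 3: Q3=0; energy lost=6.000
Op 2: CLOSE 4-1: Q_total=11.00, C_total=9.00, V=1.22; Q4=3.67, Q1=7.33; dissipated=0.694
Op 3: CLOSE 4-2: Q_total=18.67, C_total=4.00, V=4.67; Q4=14.00, Q2=4.67; dissipated=71.185
Op 4: GROUND 4: Q4=0; energy lost=32.667
Op 5: CLOSE 3-4: Q_total=0.00, C_total=6.00, V=0.00; Q3=0.00, Q4=0.00; dissipated=0.000
Total dissipated: 110.546 μJ

Answer: 110.55 μJ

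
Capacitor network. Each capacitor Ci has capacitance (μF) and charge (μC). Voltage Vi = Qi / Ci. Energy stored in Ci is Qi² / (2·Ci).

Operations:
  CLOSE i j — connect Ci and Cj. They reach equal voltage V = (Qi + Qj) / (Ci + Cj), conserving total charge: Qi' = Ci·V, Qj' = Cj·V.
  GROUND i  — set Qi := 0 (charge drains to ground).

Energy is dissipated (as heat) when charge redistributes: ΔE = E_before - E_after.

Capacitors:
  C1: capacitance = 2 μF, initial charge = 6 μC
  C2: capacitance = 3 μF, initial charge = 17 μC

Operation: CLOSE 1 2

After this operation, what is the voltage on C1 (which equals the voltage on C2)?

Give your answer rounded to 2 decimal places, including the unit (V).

Answer: 4.60 V

Derivation:
Initial: C1(2μF, Q=6μC, V=3.00V), C2(3μF, Q=17μC, V=5.67V)
Op 1: CLOSE 1-2: Q_total=23.00, C_total=5.00, V=4.60; Q1=9.20, Q2=13.80; dissipated=4.267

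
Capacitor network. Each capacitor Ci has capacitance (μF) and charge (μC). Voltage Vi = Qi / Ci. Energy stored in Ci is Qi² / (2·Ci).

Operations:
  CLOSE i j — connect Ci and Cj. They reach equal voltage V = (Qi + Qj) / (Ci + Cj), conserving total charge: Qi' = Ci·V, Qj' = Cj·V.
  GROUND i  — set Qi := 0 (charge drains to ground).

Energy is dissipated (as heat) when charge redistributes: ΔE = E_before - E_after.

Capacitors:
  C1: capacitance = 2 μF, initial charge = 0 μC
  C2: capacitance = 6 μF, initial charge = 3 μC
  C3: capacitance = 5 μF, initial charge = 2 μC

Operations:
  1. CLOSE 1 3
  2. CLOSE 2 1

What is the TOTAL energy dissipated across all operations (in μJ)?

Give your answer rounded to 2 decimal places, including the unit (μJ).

Initial: C1(2μF, Q=0μC, V=0.00V), C2(6μF, Q=3μC, V=0.50V), C3(5μF, Q=2μC, V=0.40V)
Op 1: CLOSE 1-3: Q_total=2.00, C_total=7.00, V=0.29; Q1=0.57, Q3=1.43; dissipated=0.114
Op 2: CLOSE 2-1: Q_total=3.57, C_total=8.00, V=0.45; Q2=2.68, Q1=0.89; dissipated=0.034
Total dissipated: 0.149 μJ

Answer: 0.15 μJ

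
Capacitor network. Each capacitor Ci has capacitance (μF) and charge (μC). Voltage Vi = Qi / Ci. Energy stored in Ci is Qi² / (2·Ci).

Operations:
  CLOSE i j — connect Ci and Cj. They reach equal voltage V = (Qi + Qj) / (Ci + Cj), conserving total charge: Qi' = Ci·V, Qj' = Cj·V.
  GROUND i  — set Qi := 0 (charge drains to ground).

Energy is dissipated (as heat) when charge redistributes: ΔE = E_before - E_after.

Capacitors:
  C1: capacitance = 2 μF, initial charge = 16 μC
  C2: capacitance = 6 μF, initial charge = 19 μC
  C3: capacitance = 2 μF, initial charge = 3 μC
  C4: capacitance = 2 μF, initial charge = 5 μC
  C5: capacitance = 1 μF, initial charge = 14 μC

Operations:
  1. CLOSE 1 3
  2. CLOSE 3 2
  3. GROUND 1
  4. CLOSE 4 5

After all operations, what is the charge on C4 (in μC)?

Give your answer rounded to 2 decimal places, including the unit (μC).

Answer: 12.67 μC

Derivation:
Initial: C1(2μF, Q=16μC, V=8.00V), C2(6μF, Q=19μC, V=3.17V), C3(2μF, Q=3μC, V=1.50V), C4(2μF, Q=5μC, V=2.50V), C5(1μF, Q=14μC, V=14.00V)
Op 1: CLOSE 1-3: Q_total=19.00, C_total=4.00, V=4.75; Q1=9.50, Q3=9.50; dissipated=21.125
Op 2: CLOSE 3-2: Q_total=28.50, C_total=8.00, V=3.56; Q3=7.12, Q2=21.38; dissipated=1.880
Op 3: GROUND 1: Q1=0; energy lost=22.562
Op 4: CLOSE 4-5: Q_total=19.00, C_total=3.00, V=6.33; Q4=12.67, Q5=6.33; dissipated=44.083
Final charges: Q1=0.00, Q2=21.38, Q3=7.12, Q4=12.67, Q5=6.33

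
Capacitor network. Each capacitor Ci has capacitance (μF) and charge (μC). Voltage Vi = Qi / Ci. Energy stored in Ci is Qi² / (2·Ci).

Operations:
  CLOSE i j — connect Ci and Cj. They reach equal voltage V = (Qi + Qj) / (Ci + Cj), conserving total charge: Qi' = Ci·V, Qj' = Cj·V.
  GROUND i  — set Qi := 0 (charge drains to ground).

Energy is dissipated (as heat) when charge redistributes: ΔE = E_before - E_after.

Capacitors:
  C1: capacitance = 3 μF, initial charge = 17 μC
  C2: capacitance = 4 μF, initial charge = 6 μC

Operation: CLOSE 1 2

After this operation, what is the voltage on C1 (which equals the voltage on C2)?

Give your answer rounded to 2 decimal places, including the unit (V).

Initial: C1(3μF, Q=17μC, V=5.67V), C2(4μF, Q=6μC, V=1.50V)
Op 1: CLOSE 1-2: Q_total=23.00, C_total=7.00, V=3.29; Q1=9.86, Q2=13.14; dissipated=14.881

Answer: 3.29 V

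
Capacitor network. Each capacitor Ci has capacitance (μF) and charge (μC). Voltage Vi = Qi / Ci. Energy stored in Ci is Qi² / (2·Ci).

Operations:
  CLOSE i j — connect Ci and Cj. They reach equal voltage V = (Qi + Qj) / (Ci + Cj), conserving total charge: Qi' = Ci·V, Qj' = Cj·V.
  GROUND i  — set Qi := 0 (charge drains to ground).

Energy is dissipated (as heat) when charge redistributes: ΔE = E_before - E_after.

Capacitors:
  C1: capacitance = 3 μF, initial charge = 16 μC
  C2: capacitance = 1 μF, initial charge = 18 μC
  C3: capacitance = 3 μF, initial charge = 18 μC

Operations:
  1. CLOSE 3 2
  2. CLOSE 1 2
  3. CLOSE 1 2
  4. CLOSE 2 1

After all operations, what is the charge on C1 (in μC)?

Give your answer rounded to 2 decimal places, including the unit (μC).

Answer: 18.75 μC

Derivation:
Initial: C1(3μF, Q=16μC, V=5.33V), C2(1μF, Q=18μC, V=18.00V), C3(3μF, Q=18μC, V=6.00V)
Op 1: CLOSE 3-2: Q_total=36.00, C_total=4.00, V=9.00; Q3=27.00, Q2=9.00; dissipated=54.000
Op 2: CLOSE 1-2: Q_total=25.00, C_total=4.00, V=6.25; Q1=18.75, Q2=6.25; dissipated=5.042
Op 3: CLOSE 1-2: Q_total=25.00, C_total=4.00, V=6.25; Q1=18.75, Q2=6.25; dissipated=0.000
Op 4: CLOSE 2-1: Q_total=25.00, C_total=4.00, V=6.25; Q2=6.25, Q1=18.75; dissipated=0.000
Final charges: Q1=18.75, Q2=6.25, Q3=27.00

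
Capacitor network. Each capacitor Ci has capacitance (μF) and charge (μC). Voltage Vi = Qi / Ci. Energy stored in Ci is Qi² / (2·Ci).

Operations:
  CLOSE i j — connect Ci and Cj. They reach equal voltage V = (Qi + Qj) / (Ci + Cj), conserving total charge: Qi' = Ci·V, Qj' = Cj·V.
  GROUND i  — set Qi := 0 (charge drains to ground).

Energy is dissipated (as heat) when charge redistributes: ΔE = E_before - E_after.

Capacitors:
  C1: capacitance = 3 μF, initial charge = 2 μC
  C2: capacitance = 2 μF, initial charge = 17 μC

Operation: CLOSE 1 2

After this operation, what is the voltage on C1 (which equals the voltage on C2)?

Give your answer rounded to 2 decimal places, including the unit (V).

Initial: C1(3μF, Q=2μC, V=0.67V), C2(2μF, Q=17μC, V=8.50V)
Op 1: CLOSE 1-2: Q_total=19.00, C_total=5.00, V=3.80; Q1=11.40, Q2=7.60; dissipated=36.817

Answer: 3.80 V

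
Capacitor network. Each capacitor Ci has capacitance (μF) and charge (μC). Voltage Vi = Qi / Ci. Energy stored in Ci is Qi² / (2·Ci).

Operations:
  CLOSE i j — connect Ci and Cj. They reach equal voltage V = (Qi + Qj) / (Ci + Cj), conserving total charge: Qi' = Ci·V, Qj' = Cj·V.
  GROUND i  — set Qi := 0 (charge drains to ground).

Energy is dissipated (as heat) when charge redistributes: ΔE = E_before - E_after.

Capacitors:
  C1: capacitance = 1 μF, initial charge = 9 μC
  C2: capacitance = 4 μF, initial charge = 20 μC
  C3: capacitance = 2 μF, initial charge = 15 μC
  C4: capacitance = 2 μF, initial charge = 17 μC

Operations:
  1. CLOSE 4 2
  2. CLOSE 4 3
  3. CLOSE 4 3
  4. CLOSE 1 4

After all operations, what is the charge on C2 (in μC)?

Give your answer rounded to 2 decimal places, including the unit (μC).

Answer: 24.67 μC

Derivation:
Initial: C1(1μF, Q=9μC, V=9.00V), C2(4μF, Q=20μC, V=5.00V), C3(2μF, Q=15μC, V=7.50V), C4(2μF, Q=17μC, V=8.50V)
Op 1: CLOSE 4-2: Q_total=37.00, C_total=6.00, V=6.17; Q4=12.33, Q2=24.67; dissipated=8.167
Op 2: CLOSE 4-3: Q_total=27.33, C_total=4.00, V=6.83; Q4=13.67, Q3=13.67; dissipated=0.889
Op 3: CLOSE 4-3: Q_total=27.33, C_total=4.00, V=6.83; Q4=13.67, Q3=13.67; dissipated=0.000
Op 4: CLOSE 1-4: Q_total=22.67, C_total=3.00, V=7.56; Q1=7.56, Q4=15.11; dissipated=1.565
Final charges: Q1=7.56, Q2=24.67, Q3=13.67, Q4=15.11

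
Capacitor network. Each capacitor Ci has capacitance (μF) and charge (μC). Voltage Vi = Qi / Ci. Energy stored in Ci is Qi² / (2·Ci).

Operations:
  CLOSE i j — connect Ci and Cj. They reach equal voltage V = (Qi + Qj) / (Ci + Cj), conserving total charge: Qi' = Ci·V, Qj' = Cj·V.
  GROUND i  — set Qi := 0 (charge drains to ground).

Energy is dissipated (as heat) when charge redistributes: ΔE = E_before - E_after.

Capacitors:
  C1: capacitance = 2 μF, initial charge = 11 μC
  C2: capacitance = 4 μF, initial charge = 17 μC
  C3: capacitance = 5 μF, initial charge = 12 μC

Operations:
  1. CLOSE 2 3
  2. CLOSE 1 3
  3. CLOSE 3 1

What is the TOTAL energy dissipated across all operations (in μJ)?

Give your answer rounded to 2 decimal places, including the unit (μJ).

Initial: C1(2μF, Q=11μC, V=5.50V), C2(4μF, Q=17μC, V=4.25V), C3(5μF, Q=12μC, V=2.40V)
Op 1: CLOSE 2-3: Q_total=29.00, C_total=9.00, V=3.22; Q2=12.89, Q3=16.11; dissipated=3.803
Op 2: CLOSE 1-3: Q_total=27.11, C_total=7.00, V=3.87; Q1=7.75, Q3=19.37; dissipated=3.706
Op 3: CLOSE 3-1: Q_total=27.11, C_total=7.00, V=3.87; Q3=19.37, Q1=7.75; dissipated=0.000
Total dissipated: 7.509 μJ

Answer: 7.51 μJ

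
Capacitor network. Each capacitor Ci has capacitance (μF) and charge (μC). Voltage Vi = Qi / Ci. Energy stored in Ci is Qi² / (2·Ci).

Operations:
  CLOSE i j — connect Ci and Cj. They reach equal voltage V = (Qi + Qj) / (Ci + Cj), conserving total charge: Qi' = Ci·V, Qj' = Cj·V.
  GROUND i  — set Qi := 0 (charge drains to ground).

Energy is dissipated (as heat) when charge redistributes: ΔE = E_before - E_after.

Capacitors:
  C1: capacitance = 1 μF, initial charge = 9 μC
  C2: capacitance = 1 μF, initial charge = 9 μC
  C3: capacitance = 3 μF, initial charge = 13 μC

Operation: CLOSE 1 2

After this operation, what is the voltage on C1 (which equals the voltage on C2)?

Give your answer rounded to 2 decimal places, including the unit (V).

Initial: C1(1μF, Q=9μC, V=9.00V), C2(1μF, Q=9μC, V=9.00V), C3(3μF, Q=13μC, V=4.33V)
Op 1: CLOSE 1-2: Q_total=18.00, C_total=2.00, V=9.00; Q1=9.00, Q2=9.00; dissipated=0.000

Answer: 9.00 V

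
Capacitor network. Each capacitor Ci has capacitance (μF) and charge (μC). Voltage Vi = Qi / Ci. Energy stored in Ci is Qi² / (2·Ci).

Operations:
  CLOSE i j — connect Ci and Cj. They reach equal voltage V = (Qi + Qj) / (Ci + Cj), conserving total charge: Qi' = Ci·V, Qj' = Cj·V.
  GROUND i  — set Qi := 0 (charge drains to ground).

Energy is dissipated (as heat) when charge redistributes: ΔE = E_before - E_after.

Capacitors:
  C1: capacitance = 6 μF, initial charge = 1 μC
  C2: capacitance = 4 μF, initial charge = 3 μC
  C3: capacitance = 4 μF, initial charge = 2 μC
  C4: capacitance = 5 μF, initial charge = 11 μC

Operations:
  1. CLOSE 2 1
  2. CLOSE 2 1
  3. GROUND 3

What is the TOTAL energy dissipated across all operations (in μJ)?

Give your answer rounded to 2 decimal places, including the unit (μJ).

Answer: 0.91 μJ

Derivation:
Initial: C1(6μF, Q=1μC, V=0.17V), C2(4μF, Q=3μC, V=0.75V), C3(4μF, Q=2μC, V=0.50V), C4(5μF, Q=11μC, V=2.20V)
Op 1: CLOSE 2-1: Q_total=4.00, C_total=10.00, V=0.40; Q2=1.60, Q1=2.40; dissipated=0.408
Op 2: CLOSE 2-1: Q_total=4.00, C_total=10.00, V=0.40; Q2=1.60, Q1=2.40; dissipated=0.000
Op 3: GROUND 3: Q3=0; energy lost=0.500
Total dissipated: 0.908 μJ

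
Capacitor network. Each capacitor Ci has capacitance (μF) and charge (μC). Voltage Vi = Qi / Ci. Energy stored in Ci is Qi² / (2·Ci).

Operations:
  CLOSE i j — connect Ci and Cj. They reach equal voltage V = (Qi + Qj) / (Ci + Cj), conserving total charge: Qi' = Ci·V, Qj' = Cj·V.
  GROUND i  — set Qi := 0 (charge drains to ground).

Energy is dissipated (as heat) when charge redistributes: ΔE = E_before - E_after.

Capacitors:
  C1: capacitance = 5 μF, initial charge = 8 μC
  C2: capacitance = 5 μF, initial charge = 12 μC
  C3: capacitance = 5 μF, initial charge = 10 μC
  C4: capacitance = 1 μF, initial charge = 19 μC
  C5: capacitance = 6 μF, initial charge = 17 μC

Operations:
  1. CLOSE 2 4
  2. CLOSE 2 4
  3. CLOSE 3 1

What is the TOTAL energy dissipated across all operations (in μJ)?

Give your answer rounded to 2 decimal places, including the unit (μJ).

Answer: 115.02 μJ

Derivation:
Initial: C1(5μF, Q=8μC, V=1.60V), C2(5μF, Q=12μC, V=2.40V), C3(5μF, Q=10μC, V=2.00V), C4(1μF, Q=19μC, V=19.00V), C5(6μF, Q=17μC, V=2.83V)
Op 1: CLOSE 2-4: Q_total=31.00, C_total=6.00, V=5.17; Q2=25.83, Q4=5.17; dissipated=114.817
Op 2: CLOSE 2-4: Q_total=31.00, C_total=6.00, V=5.17; Q2=25.83, Q4=5.17; dissipated=0.000
Op 3: CLOSE 3-1: Q_total=18.00, C_total=10.00, V=1.80; Q3=9.00, Q1=9.00; dissipated=0.200
Total dissipated: 115.017 μJ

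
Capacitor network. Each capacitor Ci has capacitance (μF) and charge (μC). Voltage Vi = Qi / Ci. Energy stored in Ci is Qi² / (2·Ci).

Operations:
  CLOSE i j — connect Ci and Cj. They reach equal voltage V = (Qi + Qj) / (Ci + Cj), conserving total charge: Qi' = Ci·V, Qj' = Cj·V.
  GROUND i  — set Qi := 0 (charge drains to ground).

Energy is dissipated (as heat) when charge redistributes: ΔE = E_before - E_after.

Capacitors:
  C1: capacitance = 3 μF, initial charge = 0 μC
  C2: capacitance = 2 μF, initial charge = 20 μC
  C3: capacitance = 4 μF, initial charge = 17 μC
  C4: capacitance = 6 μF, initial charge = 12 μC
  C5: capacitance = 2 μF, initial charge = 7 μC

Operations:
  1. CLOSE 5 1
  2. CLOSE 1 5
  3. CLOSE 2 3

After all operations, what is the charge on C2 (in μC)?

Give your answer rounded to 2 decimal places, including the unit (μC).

Initial: C1(3μF, Q=0μC, V=0.00V), C2(2μF, Q=20μC, V=10.00V), C3(4μF, Q=17μC, V=4.25V), C4(6μF, Q=12μC, V=2.00V), C5(2μF, Q=7μC, V=3.50V)
Op 1: CLOSE 5-1: Q_total=7.00, C_total=5.00, V=1.40; Q5=2.80, Q1=4.20; dissipated=7.350
Op 2: CLOSE 1-5: Q_total=7.00, C_total=5.00, V=1.40; Q1=4.20, Q5=2.80; dissipated=0.000
Op 3: CLOSE 2-3: Q_total=37.00, C_total=6.00, V=6.17; Q2=12.33, Q3=24.67; dissipated=22.042
Final charges: Q1=4.20, Q2=12.33, Q3=24.67, Q4=12.00, Q5=2.80

Answer: 12.33 μC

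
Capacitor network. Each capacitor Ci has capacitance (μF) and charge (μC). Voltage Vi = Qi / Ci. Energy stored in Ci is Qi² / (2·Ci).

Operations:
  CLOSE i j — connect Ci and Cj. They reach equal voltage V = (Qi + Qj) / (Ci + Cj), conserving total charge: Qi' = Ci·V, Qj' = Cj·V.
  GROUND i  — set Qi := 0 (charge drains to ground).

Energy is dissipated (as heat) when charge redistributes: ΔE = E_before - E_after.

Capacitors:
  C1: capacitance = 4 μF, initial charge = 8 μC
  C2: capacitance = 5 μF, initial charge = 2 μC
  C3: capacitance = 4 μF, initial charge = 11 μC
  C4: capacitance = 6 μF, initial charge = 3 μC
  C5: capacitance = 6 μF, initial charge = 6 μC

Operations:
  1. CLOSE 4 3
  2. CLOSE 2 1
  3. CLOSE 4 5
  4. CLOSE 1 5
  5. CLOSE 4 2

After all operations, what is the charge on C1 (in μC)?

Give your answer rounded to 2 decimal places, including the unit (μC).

Answer: 4.66 μC

Derivation:
Initial: C1(4μF, Q=8μC, V=2.00V), C2(5μF, Q=2μC, V=0.40V), C3(4μF, Q=11μC, V=2.75V), C4(6μF, Q=3μC, V=0.50V), C5(6μF, Q=6μC, V=1.00V)
Op 1: CLOSE 4-3: Q_total=14.00, C_total=10.00, V=1.40; Q4=8.40, Q3=5.60; dissipated=6.075
Op 2: CLOSE 2-1: Q_total=10.00, C_total=9.00, V=1.11; Q2=5.56, Q1=4.44; dissipated=2.844
Op 3: CLOSE 4-5: Q_total=14.40, C_total=12.00, V=1.20; Q4=7.20, Q5=7.20; dissipated=0.240
Op 4: CLOSE 1-5: Q_total=11.64, C_total=10.00, V=1.16; Q1=4.66, Q5=6.99; dissipated=0.009
Op 5: CLOSE 4-2: Q_total=12.76, C_total=11.00, V=1.16; Q4=6.96, Q2=5.80; dissipated=0.011
Final charges: Q1=4.66, Q2=5.80, Q3=5.60, Q4=6.96, Q5=6.99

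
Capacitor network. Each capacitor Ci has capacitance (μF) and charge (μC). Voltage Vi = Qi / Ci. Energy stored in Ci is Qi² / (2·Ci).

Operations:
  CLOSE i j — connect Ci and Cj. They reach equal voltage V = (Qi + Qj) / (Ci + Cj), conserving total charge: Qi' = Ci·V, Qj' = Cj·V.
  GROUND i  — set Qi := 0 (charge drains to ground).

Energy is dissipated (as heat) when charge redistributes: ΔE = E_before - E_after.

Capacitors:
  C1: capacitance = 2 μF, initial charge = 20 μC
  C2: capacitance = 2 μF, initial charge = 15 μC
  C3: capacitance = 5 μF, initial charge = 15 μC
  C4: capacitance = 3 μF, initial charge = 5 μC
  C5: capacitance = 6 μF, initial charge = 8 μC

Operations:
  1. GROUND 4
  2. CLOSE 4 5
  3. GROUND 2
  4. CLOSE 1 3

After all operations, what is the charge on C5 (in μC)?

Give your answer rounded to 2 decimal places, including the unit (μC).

Answer: 5.33 μC

Derivation:
Initial: C1(2μF, Q=20μC, V=10.00V), C2(2μF, Q=15μC, V=7.50V), C3(5μF, Q=15μC, V=3.00V), C4(3μF, Q=5μC, V=1.67V), C5(6μF, Q=8μC, V=1.33V)
Op 1: GROUND 4: Q4=0; energy lost=4.167
Op 2: CLOSE 4-5: Q_total=8.00, C_total=9.00, V=0.89; Q4=2.67, Q5=5.33; dissipated=1.778
Op 3: GROUND 2: Q2=0; energy lost=56.250
Op 4: CLOSE 1-3: Q_total=35.00, C_total=7.00, V=5.00; Q1=10.00, Q3=25.00; dissipated=35.000
Final charges: Q1=10.00, Q2=0.00, Q3=25.00, Q4=2.67, Q5=5.33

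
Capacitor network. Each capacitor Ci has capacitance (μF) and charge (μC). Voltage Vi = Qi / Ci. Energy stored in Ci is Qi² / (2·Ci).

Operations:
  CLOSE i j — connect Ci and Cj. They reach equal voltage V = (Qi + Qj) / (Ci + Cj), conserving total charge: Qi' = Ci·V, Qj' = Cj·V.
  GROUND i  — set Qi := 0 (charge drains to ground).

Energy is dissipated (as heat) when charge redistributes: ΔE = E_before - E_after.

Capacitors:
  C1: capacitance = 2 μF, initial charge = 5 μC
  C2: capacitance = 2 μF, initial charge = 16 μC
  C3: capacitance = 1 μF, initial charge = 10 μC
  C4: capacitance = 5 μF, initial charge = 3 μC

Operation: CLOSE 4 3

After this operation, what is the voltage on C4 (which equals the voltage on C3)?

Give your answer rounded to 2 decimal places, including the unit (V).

Initial: C1(2μF, Q=5μC, V=2.50V), C2(2μF, Q=16μC, V=8.00V), C3(1μF, Q=10μC, V=10.00V), C4(5μF, Q=3μC, V=0.60V)
Op 1: CLOSE 4-3: Q_total=13.00, C_total=6.00, V=2.17; Q4=10.83, Q3=2.17; dissipated=36.817

Answer: 2.17 V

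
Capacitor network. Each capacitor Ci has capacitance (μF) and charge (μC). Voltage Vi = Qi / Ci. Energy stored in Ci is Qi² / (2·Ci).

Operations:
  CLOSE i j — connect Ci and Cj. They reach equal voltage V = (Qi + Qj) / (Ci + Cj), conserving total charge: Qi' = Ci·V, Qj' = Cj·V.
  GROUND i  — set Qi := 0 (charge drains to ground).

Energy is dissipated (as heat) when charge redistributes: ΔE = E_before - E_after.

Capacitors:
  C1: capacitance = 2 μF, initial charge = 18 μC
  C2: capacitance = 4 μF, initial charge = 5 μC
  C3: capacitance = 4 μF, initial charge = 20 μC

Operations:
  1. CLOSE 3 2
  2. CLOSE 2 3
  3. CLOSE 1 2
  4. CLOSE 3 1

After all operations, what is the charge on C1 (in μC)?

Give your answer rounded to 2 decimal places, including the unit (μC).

Initial: C1(2μF, Q=18μC, V=9.00V), C2(4μF, Q=5μC, V=1.25V), C3(4μF, Q=20μC, V=5.00V)
Op 1: CLOSE 3-2: Q_total=25.00, C_total=8.00, V=3.12; Q3=12.50, Q2=12.50; dissipated=14.062
Op 2: CLOSE 2-3: Q_total=25.00, C_total=8.00, V=3.12; Q2=12.50, Q3=12.50; dissipated=0.000
Op 3: CLOSE 1-2: Q_total=30.50, C_total=6.00, V=5.08; Q1=10.17, Q2=20.33; dissipated=23.010
Op 4: CLOSE 3-1: Q_total=22.67, C_total=6.00, V=3.78; Q3=15.11, Q1=7.56; dissipated=2.557
Final charges: Q1=7.56, Q2=20.33, Q3=15.11

Answer: 7.56 μC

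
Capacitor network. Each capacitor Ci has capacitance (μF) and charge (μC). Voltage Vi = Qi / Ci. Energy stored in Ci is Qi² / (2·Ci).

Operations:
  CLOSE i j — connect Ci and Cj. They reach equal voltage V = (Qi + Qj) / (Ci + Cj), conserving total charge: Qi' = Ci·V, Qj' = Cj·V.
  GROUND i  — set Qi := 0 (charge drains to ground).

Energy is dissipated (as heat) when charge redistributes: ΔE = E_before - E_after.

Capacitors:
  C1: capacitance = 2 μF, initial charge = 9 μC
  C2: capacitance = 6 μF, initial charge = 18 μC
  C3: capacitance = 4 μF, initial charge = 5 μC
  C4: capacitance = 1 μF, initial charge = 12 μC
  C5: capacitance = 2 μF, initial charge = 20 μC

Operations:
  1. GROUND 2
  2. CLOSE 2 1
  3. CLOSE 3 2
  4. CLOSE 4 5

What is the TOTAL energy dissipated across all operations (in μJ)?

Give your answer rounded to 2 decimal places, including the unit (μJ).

Initial: C1(2μF, Q=9μC, V=4.50V), C2(6μF, Q=18μC, V=3.00V), C3(4μF, Q=5μC, V=1.25V), C4(1μF, Q=12μC, V=12.00V), C5(2μF, Q=20μC, V=10.00V)
Op 1: GROUND 2: Q2=0; energy lost=27.000
Op 2: CLOSE 2-1: Q_total=9.00, C_total=8.00, V=1.12; Q2=6.75, Q1=2.25; dissipated=15.188
Op 3: CLOSE 3-2: Q_total=11.75, C_total=10.00, V=1.18; Q3=4.70, Q2=7.05; dissipated=0.019
Op 4: CLOSE 4-5: Q_total=32.00, C_total=3.00, V=10.67; Q4=10.67, Q5=21.33; dissipated=1.333
Total dissipated: 43.540 μJ

Answer: 43.54 μJ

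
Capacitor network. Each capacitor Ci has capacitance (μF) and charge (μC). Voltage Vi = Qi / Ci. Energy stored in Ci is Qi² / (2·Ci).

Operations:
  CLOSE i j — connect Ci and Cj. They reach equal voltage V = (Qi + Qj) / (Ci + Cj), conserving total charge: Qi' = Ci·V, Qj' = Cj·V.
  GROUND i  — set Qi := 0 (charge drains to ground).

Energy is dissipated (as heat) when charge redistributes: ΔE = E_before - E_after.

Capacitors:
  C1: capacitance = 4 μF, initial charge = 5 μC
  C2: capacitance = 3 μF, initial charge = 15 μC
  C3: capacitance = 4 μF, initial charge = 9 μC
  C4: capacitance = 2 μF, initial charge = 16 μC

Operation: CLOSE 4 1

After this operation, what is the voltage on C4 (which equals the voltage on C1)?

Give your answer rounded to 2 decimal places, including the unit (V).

Initial: C1(4μF, Q=5μC, V=1.25V), C2(3μF, Q=15μC, V=5.00V), C3(4μF, Q=9μC, V=2.25V), C4(2μF, Q=16μC, V=8.00V)
Op 1: CLOSE 4-1: Q_total=21.00, C_total=6.00, V=3.50; Q4=7.00, Q1=14.00; dissipated=30.375

Answer: 3.50 V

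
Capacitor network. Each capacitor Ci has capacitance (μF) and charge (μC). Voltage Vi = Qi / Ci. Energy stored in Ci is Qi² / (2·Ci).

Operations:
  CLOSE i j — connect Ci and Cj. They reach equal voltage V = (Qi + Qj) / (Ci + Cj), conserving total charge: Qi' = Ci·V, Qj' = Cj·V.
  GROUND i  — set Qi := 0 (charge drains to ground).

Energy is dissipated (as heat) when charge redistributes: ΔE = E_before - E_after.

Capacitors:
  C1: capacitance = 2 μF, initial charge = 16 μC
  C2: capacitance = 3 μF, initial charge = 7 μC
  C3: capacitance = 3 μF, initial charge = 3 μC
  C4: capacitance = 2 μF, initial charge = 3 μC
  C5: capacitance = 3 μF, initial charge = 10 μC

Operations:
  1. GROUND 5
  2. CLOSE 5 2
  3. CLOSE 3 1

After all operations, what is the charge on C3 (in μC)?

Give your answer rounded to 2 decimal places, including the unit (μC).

Initial: C1(2μF, Q=16μC, V=8.00V), C2(3μF, Q=7μC, V=2.33V), C3(3μF, Q=3μC, V=1.00V), C4(2μF, Q=3μC, V=1.50V), C5(3μF, Q=10μC, V=3.33V)
Op 1: GROUND 5: Q5=0; energy lost=16.667
Op 2: CLOSE 5-2: Q_total=7.00, C_total=6.00, V=1.17; Q5=3.50, Q2=3.50; dissipated=4.083
Op 3: CLOSE 3-1: Q_total=19.00, C_total=5.00, V=3.80; Q3=11.40, Q1=7.60; dissipated=29.400
Final charges: Q1=7.60, Q2=3.50, Q3=11.40, Q4=3.00, Q5=3.50

Answer: 11.40 μC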